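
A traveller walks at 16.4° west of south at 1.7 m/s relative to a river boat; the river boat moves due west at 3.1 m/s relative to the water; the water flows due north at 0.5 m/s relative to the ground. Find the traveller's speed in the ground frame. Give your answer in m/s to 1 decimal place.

In east/north components (m/s): traveller relative to river boat = (-0.480, -1.631); river boat relative to water = (-3.100, 0.000); water relative to ground = (0.000, 0.500).
Sum = (-3.580, -1.131) m/s.
Speed = |(-3.580, -1.131)| = 3.754 m/s.

3.8 m/s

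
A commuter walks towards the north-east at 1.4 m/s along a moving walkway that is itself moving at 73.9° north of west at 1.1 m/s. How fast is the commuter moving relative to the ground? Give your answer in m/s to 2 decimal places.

Taking east as x and north as y: moving walkway velocity = (-0.305, 1.057) m/s; commuter velocity relative to moving walkway = (0.990, 0.990) m/s.
Velocity relative to ground = (-0.305, 1.057) + (0.990, 0.990) = (0.685, 2.047) m/s.
Speed = |(0.685, 2.047)| = 2.158 m/s.

2.16 m/s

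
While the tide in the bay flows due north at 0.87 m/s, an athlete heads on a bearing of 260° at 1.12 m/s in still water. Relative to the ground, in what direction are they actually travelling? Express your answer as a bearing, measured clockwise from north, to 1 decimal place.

301.5°

Taking east as x and north as y: velocity relative to the water = (-1.103, -0.194) m/s; the water relative to ground = (0.000, 0.870) m/s.
Velocity relative to ground = (-1.103, -0.194) + (0.000, 0.870) = (-1.103, 0.676) m/s.
Bearing = atan2(-1.10, 0.68) = 301.49° clockwise from north.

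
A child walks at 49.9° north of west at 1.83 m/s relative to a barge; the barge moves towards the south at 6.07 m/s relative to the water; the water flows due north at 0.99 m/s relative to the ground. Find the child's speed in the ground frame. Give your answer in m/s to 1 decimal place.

In east/north components (m/s): child relative to barge = (-1.179, 1.400); barge relative to water = (0.000, -6.070); water relative to ground = (0.000, 0.990).
Sum = (-1.179, -3.680) m/s.
Speed = |(-1.179, -3.680)| = 3.864 m/s.

3.9 m/s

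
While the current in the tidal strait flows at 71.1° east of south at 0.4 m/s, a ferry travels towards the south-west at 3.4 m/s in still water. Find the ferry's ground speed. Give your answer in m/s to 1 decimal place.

Taking east as x and north as y: velocity relative to the water = (-2.404, -2.404) m/s; the water relative to ground = (0.378, -0.130) m/s.
Velocity relative to ground = (-2.404, -2.404) + (0.378, -0.130) = (-2.026, -2.534) m/s.
Speed = |(-2.026, -2.534)| = 3.244 m/s.

3.2 m/s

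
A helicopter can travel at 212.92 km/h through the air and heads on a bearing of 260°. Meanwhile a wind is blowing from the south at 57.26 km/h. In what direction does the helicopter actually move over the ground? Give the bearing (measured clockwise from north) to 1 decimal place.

Taking east as x and north as y: velocity relative to the air = (-209.685, -36.973) km/h; the air relative to ground = (0.000, 57.260) km/h.
Velocity relative to ground = (-209.685, -36.973) + (0.000, 57.260) = (-209.685, 20.287) km/h.
Bearing = atan2(-209.69, 20.29) = 275.53° clockwise from north.

275.5°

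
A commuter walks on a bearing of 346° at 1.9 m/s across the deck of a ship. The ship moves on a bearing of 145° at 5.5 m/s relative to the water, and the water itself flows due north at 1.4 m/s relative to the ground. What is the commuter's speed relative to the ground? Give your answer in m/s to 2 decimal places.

In east/north components (m/s): commuter relative to ship = (-0.460, 1.844); ship relative to water = (3.155, -4.505); water relative to ground = (0.000, 1.400).
Sum = (2.695, -1.262) m/s.
Speed = |(2.695, -1.262)| = 2.976 m/s.

2.98 m/s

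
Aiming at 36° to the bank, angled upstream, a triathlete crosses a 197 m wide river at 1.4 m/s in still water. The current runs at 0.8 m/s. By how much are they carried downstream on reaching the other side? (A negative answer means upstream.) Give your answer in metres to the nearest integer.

-80 m

Perpendicular speed = 0.823 m/s; crossing time = 197 / 0.823 = 239.397 s.
Net downstream speed = -0.333 m/s.
Drift = -0.333 × 239.397 = -79.629 m (upstream).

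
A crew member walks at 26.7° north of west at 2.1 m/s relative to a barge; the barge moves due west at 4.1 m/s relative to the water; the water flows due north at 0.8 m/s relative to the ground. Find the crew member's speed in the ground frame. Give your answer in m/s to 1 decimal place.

In east/north components (m/s): crew member relative to barge = (-1.876, 0.944); barge relative to water = (-4.100, 0.000); water relative to ground = (0.000, 0.800).
Sum = (-5.976, 1.744) m/s.
Speed = |(-5.976, 1.744)| = 6.225 m/s.

6.2 m/s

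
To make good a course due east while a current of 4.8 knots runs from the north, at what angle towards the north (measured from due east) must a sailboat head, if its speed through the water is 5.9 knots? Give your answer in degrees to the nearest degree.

The current pushes perpendicular to the desired track; the heading must have a component into the current equal to 4.8 knots: 5.9 sin θ = 4.8.
sin θ = 0.8136, so θ = 54.445°.

54°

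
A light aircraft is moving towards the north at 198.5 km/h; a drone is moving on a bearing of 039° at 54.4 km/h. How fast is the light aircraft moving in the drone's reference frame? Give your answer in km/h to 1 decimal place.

159.9 km/h

Taking east as x and north as y: light aircraft velocity = (0.000, 198.500) km/h; drone velocity = (34.235, 42.277) km/h.
Velocity of light aircraft relative to drone = (0.000, 198.500) − (34.235, 42.277) = (-34.235, 156.223) km/h.
Magnitude = |(-34.235, 156.223)| = 159.930 km/h.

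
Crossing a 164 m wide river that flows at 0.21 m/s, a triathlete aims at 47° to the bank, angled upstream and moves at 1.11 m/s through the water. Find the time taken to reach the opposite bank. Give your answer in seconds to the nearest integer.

202 s

The component of the triathlete's velocity perpendicular to the bank is 1.11 × sin 47° = 0.812 m/s.
The flow acts along the bank and has no component across it.
Time = 164 / 0.812 = 202.020 s.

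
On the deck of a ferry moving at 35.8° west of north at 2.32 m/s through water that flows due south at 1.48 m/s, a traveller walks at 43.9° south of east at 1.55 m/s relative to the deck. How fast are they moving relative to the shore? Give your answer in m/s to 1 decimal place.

In east/north components (m/s): traveller relative to ferry = (1.117, -1.075); ferry relative to water = (-1.357, 1.882); water relative to ground = (0.000, -1.480).
Sum = (-0.240, -0.673) m/s.
Speed = |(-0.240, -0.673)| = 0.715 m/s.

0.7 m/s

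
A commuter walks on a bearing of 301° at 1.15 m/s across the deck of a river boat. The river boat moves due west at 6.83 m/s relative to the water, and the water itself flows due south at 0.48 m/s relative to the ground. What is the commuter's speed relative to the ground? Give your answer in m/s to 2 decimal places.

In east/north components (m/s): commuter relative to river boat = (-0.986, 0.592); river boat relative to water = (-6.830, 0.000); water relative to ground = (0.000, -0.480).
Sum = (-7.816, 0.112) m/s.
Speed = |(-7.816, 0.112)| = 7.817 m/s.

7.82 m/s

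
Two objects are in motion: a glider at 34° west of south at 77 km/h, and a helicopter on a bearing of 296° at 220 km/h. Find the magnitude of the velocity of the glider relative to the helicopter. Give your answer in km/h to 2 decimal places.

Taking east as x and north as y: glider velocity = (-43.058, -63.836) km/h; helicopter velocity = (-197.735, 96.442) km/h.
Velocity of glider relative to helicopter = (-43.058, -63.836) − (-197.735, 96.442) = (154.677, -160.278) km/h.
Magnitude = |(154.677, -160.278)| = 222.742 km/h.

222.74 km/h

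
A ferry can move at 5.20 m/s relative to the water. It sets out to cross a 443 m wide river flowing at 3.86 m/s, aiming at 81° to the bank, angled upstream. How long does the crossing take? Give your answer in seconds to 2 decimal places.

The component of the ferry's velocity perpendicular to the bank is 5.20 × sin 81° = 5.136 m/s.
The flow acts along the bank and has no component across it.
Time = 443 / 5.136 = 86.254 s.

86.25 s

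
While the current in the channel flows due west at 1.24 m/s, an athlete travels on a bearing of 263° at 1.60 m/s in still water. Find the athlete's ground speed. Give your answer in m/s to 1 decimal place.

2.8 m/s

Taking east as x and north as y: velocity relative to the water = (-1.588, -0.195) m/s; the water relative to ground = (-1.240, 0.000) m/s.
Velocity relative to ground = (-1.588, -0.195) + (-1.240, 0.000) = (-2.828, -0.195) m/s.
Speed = |(-2.828, -0.195)| = 2.835 m/s.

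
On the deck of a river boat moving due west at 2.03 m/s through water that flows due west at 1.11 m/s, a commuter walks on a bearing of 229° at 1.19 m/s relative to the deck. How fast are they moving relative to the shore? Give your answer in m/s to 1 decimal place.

In east/north components (m/s): commuter relative to river boat = (-0.898, -0.781); river boat relative to water = (-2.030, 0.000); water relative to ground = (-1.110, 0.000).
Sum = (-4.038, -0.781) m/s.
Speed = |(-4.038, -0.781)| = 4.113 m/s.

4.1 m/s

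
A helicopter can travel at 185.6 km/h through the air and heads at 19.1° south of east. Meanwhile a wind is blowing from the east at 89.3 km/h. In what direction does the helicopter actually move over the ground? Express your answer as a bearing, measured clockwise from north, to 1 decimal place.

125.2°

Taking east as x and north as y: velocity relative to the air = (175.383, -60.732) km/h; the air relative to ground = (-89.300, 0.000) km/h.
Velocity relative to ground = (175.383, -60.732) + (-89.300, 0.000) = (86.083, -60.732) km/h.
Bearing = atan2(86.08, -60.73) = 125.20° clockwise from north.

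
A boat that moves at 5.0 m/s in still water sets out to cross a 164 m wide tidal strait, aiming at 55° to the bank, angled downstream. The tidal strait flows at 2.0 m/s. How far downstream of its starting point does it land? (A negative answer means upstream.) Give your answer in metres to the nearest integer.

195 m

Perpendicular speed = 4.096 m/s; crossing time = 164 / 4.096 = 40.041 s.
Net downstream speed = 4.868 m/s.
Drift = 4.868 × 40.041 = 194.917 m (downstream).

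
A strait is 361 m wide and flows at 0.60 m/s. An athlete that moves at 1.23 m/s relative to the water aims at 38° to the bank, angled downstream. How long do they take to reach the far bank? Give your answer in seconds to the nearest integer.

The component of the athlete's velocity perpendicular to the bank is 1.23 × sin 38° = 0.757 m/s.
The flow acts along the bank and has no component across it.
Time = 361 / 0.757 = 476.716 s.

477 s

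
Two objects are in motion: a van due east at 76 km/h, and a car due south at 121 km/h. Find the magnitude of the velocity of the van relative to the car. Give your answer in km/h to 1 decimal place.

Taking east as x and north as y: van velocity = (76.000, 0.000) km/h; car velocity = (0.000, -121.000) km/h.
Velocity of van relative to car = (76.000, 0.000) − (0.000, -121.000) = (76.000, 121.000) km/h.
Magnitude = |(76.000, 121.000)| = 142.888 km/h.

142.9 km/h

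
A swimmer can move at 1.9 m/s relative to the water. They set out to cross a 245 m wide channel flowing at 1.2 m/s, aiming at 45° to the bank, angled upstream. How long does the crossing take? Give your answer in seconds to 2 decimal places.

The component of the swimmer's velocity perpendicular to the bank is 1.9 × sin 45° = 1.344 m/s.
The flow acts along the bank and has no component across it.
Time = 245 / 1.344 = 182.359 s.

182.36 s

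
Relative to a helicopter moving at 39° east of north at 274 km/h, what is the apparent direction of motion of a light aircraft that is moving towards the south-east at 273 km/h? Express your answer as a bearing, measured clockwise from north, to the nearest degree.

177°

Taking east as x and north as y: light aircraft velocity = (193.040, -193.040) km/h; helicopter velocity = (172.434, 212.938) km/h.
Velocity of light aircraft relative to helicopter = (193.040, -193.040) − (172.434, 212.938) = (20.606, -405.978) km/h.
Bearing = atan2(20.61, -405.98) = 177.09° clockwise from north.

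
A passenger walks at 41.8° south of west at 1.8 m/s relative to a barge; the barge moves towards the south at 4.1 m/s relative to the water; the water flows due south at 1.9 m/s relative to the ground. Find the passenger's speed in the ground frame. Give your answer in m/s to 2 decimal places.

7.32 m/s

In east/north components (m/s): passenger relative to barge = (-1.342, -1.200); barge relative to water = (0.000, -4.100); water relative to ground = (0.000, -1.900).
Sum = (-1.342, -7.200) m/s.
Speed = |(-1.342, -7.200)| = 7.324 m/s.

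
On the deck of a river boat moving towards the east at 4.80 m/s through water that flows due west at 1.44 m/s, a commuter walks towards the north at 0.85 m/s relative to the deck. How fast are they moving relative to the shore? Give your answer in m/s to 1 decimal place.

In east/north components (m/s): commuter relative to river boat = (0.000, 0.850); river boat relative to water = (4.800, 0.000); water relative to ground = (-1.440, 0.000).
Sum = (3.360, 0.850) m/s.
Speed = |(3.360, 0.850)| = 3.466 m/s.

3.5 m/s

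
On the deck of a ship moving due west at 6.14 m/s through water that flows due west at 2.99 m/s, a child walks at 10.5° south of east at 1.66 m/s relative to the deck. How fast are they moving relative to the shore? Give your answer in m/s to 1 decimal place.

7.5 m/s

In east/north components (m/s): child relative to ship = (1.632, -0.303); ship relative to water = (-6.140, 0.000); water relative to ground = (-2.990, 0.000).
Sum = (-7.498, -0.303) m/s.
Speed = |(-7.498, -0.303)| = 7.504 m/s.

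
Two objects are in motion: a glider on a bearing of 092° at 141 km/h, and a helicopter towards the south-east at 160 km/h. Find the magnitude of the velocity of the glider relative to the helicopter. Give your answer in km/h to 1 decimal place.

Taking east as x and north as y: glider velocity = (140.914, -4.921) km/h; helicopter velocity = (113.137, -113.137) km/h.
Velocity of glider relative to helicopter = (140.914, -4.921) − (113.137, -113.137) = (27.777, 108.216) km/h.
Magnitude = |(27.777, 108.216)| = 111.724 km/h.

111.7 km/h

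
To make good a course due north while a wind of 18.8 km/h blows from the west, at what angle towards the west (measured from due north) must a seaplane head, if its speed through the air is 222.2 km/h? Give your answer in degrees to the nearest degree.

The wind pushes perpendicular to the desired track; the heading must have a component into the wind equal to 18.8 km/h: 222.2 sin θ = 18.8.
sin θ = 0.0846, so θ = 4.854°.

5°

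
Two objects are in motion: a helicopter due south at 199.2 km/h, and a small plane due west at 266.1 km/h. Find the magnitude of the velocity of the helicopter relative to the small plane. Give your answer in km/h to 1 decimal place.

Taking east as x and north as y: helicopter velocity = (0.000, -199.200) km/h; small plane velocity = (-266.100, 0.000) km/h.
Velocity of helicopter relative to small plane = (0.000, -199.200) − (-266.100, 0.000) = (266.100, -199.200) km/h.
Magnitude = |(266.100, -199.200)| = 332.400 km/h.

332.4 km/h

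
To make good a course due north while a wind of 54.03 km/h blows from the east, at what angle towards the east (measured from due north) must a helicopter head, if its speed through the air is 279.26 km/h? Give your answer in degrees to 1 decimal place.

11.2°

The wind pushes perpendicular to the desired track; the heading must have a component into the wind equal to 54.03 km/h: 279.26 sin θ = 54.03.
sin θ = 0.1935, so θ = 11.156°.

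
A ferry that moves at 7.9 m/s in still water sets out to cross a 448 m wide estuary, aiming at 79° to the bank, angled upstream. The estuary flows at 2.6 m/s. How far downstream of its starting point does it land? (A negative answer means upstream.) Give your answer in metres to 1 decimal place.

63.1 m

Perpendicular speed = 7.755 m/s; crossing time = 448 / 7.755 = 57.770 s.
Net downstream speed = 1.093 m/s.
Drift = 1.093 × 57.770 = 63.120 m (downstream).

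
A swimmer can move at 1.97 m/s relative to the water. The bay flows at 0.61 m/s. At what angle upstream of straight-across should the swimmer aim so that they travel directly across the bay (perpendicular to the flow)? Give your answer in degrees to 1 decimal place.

18.0°

To cancel the current, the upstream component of the swimmer's velocity must equal the flow: 1.97 sin θ = 0.61.
sin θ = 0.61 / 1.97 = 0.3096.
θ = arcsin(0.3096) = 18.038°.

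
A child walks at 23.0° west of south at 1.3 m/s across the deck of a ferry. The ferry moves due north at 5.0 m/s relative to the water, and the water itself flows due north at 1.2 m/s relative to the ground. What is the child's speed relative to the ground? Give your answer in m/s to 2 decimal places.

5.03 m/s

In east/north components (m/s): child relative to ferry = (-0.508, -1.197); ferry relative to water = (0.000, 5.000); water relative to ground = (0.000, 1.200).
Sum = (-0.508, 5.003) m/s.
Speed = |(-0.508, 5.003)| = 5.029 m/s.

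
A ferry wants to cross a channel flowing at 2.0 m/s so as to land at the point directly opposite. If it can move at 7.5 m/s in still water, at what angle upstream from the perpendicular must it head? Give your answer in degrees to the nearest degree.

To cancel the current, the upstream component of the ferry's velocity must equal the flow: 7.5 sin θ = 2.0.
sin θ = 2.0 / 7.5 = 0.2667.
θ = arcsin(0.2667) = 15.466°.

15°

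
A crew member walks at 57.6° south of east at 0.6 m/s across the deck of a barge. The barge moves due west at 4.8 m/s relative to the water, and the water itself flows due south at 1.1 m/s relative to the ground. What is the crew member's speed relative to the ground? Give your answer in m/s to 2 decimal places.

4.76 m/s

In east/north components (m/s): crew member relative to barge = (0.321, -0.507); barge relative to water = (-4.800, 0.000); water relative to ground = (0.000, -1.100).
Sum = (-4.479, -1.607) m/s.
Speed = |(-4.479, -1.607)| = 4.758 m/s.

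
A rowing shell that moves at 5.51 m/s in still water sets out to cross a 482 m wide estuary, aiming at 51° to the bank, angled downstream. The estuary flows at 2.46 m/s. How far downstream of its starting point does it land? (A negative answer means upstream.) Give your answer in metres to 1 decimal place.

Perpendicular speed = 4.282 m/s; crossing time = 482 / 4.282 = 112.562 s.
Net downstream speed = 5.928 m/s.
Drift = 5.928 × 112.562 = 667.219 m (downstream).

667.2 m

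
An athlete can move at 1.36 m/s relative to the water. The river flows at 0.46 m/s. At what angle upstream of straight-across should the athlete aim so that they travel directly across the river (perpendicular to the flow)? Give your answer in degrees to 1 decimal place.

19.8°

To cancel the current, the upstream component of the athlete's velocity must equal the flow: 1.36 sin θ = 0.46.
sin θ = 0.46 / 1.36 = 0.3382.
θ = arcsin(0.3382) = 19.769°.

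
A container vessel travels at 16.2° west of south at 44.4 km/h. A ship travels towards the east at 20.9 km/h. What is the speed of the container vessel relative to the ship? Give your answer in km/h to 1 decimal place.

Taking east as x and north as y: container vessel velocity = (-12.387, -42.637) km/h; ship velocity = (20.900, 0.000) km/h.
Velocity of container vessel relative to ship = (-12.387, -42.637) − (20.900, 0.000) = (-33.287, -42.637) km/h.
Magnitude = |(-33.287, -42.637)| = 54.092 km/h.

54.1 km/h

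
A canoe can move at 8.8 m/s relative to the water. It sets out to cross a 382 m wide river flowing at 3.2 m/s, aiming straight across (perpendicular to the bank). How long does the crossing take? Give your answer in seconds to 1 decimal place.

43.4 s

The component of the canoe's velocity perpendicular to the bank is 8.8 m/s.
The flow acts along the bank and has no component across it.
Time = 382 / 8.800 = 43.409 s.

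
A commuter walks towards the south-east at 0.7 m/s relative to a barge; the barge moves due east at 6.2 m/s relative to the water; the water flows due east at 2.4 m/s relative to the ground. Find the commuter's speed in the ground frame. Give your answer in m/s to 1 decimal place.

9.1 m/s

In east/north components (m/s): commuter relative to barge = (0.495, -0.495); barge relative to water = (6.200, 0.000); water relative to ground = (2.400, 0.000).
Sum = (9.095, -0.495) m/s.
Speed = |(9.095, -0.495)| = 9.108 m/s.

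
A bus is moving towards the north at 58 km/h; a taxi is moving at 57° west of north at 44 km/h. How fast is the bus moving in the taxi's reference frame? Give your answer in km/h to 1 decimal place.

Taking east as x and north as y: bus velocity = (0.000, 58.000) km/h; taxi velocity = (-36.902, 23.964) km/h.
Velocity of bus relative to taxi = (0.000, 58.000) − (-36.902, 23.964) = (36.902, 34.036) km/h.
Magnitude = |(36.902, 34.036)| = 50.201 km/h.

50.2 km/h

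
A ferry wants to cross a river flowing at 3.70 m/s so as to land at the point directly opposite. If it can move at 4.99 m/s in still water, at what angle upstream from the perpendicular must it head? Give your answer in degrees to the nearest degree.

To cancel the current, the upstream component of the ferry's velocity must equal the flow: 4.99 sin θ = 3.70.
sin θ = 3.70 / 4.99 = 0.7415.
θ = arcsin(0.7415) = 47.858°.

48°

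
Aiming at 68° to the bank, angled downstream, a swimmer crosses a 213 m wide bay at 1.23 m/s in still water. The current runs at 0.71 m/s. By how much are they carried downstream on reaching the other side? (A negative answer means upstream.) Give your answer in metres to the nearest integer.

Perpendicular speed = 1.140 m/s; crossing time = 213 / 1.140 = 186.771 s.
Net downstream speed = 1.171 m/s.
Drift = 1.171 × 186.771 = 218.665 m (downstream).

219 m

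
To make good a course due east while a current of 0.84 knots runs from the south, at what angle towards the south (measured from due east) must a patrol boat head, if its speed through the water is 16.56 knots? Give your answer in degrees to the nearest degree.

3°

The current pushes perpendicular to the desired track; the heading must have a component into the current equal to 0.84 knots: 16.56 sin θ = 0.84.
sin θ = 0.0507, so θ = 2.908°.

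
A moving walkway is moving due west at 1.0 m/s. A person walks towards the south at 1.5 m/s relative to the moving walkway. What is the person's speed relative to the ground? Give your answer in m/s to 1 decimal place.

1.8 m/s

Taking east as x and north as y: moving walkway velocity = (-1.000, 0.000) m/s; person velocity relative to moving walkway = (0.000, -1.500) m/s.
Velocity relative to ground = (-1.000, 0.000) + (0.000, -1.500) = (-1.000, -1.500) m/s.
Speed = |(-1.000, -1.500)| = 1.803 m/s.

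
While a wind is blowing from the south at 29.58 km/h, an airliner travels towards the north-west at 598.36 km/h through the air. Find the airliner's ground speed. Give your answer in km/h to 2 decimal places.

619.63 km/h

Taking east as x and north as y: velocity relative to the air = (-423.104, 423.104) km/h; the air relative to ground = (0.000, 29.580) km/h.
Velocity relative to ground = (-423.104, 423.104) + (0.000, 29.580) = (-423.104, 452.684) km/h.
Speed = |(-423.104, 452.684)| = 619.629 km/h.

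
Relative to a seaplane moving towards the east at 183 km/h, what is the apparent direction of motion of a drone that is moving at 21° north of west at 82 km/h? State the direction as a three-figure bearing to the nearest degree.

Taking east as x and north as y: drone velocity = (-76.554, 29.386) km/h; seaplane velocity = (183.000, 0.000) km/h.
Velocity of drone relative to seaplane = (-76.554, 29.386) − (183.000, 0.000) = (-259.554, 29.386) km/h.
Bearing = atan2(-259.55, 29.39) = 276.46° clockwise from north.

276°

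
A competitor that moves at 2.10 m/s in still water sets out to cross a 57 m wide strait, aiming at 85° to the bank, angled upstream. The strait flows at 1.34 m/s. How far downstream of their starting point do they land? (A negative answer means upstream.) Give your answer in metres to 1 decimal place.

31.5 m

Perpendicular speed = 2.092 m/s; crossing time = 57 / 2.092 = 27.247 s.
Net downstream speed = 1.157 m/s.
Drift = 1.157 × 27.247 = 31.524 m (downstream).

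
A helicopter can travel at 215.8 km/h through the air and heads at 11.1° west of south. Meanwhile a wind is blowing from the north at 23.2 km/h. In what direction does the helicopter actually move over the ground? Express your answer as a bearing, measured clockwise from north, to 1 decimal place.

Taking east as x and north as y: velocity relative to the air = (-41.546, -211.763) km/h; the air relative to ground = (0.000, -23.200) km/h.
Velocity relative to ground = (-41.546, -211.763) + (0.000, -23.200) = (-41.546, -234.963) km/h.
Bearing = atan2(-41.55, -234.96) = 190.03° clockwise from north.

190.0°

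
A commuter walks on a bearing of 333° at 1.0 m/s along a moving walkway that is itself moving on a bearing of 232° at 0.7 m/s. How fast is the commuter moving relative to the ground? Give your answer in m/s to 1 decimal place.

1.1 m/s

Taking east as x and north as y: moving walkway velocity = (-0.552, -0.431) m/s; commuter velocity relative to moving walkway = (-0.454, 0.891) m/s.
Velocity relative to ground = (-0.552, -0.431) + (-0.454, 0.891) = (-1.006, 0.460) m/s.
Speed = |(-1.006, 0.460)| = 1.106 m/s.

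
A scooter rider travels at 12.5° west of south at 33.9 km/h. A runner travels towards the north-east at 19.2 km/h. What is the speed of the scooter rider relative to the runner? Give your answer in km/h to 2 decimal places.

Taking east as x and north as y: scooter rider velocity = (-7.337, -33.096) km/h; runner velocity = (13.576, 13.576) km/h.
Velocity of scooter rider relative to runner = (-7.337, -33.096) − (13.576, 13.576) = (-20.914, -46.673) km/h.
Magnitude = |(-20.914, -46.673)| = 51.144 km/h.

51.14 km/h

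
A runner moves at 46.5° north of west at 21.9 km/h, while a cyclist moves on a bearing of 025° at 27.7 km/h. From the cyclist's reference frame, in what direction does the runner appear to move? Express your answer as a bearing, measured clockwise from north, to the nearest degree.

251°

Taking east as x and north as y: runner velocity = (-15.075, 15.886) km/h; cyclist velocity = (11.707, 25.105) km/h.
Velocity of runner relative to cyclist = (-15.075, 15.886) − (11.707, 25.105) = (-26.781, -9.219) km/h.
Bearing = atan2(-26.78, -9.22) = 251.00° clockwise from north.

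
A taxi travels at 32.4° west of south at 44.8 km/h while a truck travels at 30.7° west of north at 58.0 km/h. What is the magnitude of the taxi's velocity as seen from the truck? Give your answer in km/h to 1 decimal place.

87.9 km/h

Taking east as x and north as y: taxi velocity = (-24.005, -37.826) km/h; truck velocity = (-29.611, 49.871) km/h.
Velocity of taxi relative to truck = (-24.005, -37.826) − (-29.611, 49.871) = (5.606, -87.697) km/h.
Magnitude = |(5.606, -87.697)| = 87.876 km/h.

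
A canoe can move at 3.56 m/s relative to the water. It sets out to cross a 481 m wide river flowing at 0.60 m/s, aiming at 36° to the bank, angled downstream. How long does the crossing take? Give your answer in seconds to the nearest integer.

The component of the canoe's velocity perpendicular to the bank is 3.56 × sin 36° = 2.093 m/s.
The flow acts along the bank and has no component across it.
Time = 481 / 2.093 = 229.867 s.

230 s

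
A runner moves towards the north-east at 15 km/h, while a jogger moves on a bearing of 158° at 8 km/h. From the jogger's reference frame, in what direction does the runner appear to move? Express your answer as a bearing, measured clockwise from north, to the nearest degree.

Taking east as x and north as y: runner velocity = (10.607, 10.607) km/h; jogger velocity = (2.997, -7.417) km/h.
Velocity of runner relative to jogger = (10.607, 10.607) − (2.997, -7.417) = (7.610, 18.024) km/h.
Bearing = atan2(7.61, 18.02) = 22.89° clockwise from north.

023°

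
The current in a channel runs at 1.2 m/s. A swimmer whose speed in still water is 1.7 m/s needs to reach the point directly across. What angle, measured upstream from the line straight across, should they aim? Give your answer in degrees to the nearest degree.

45°

To cancel the current, the upstream component of the swimmer's velocity must equal the flow: 1.7 sin θ = 1.2.
sin θ = 1.2 / 1.7 = 0.7059.
θ = arcsin(0.7059) = 44.901°.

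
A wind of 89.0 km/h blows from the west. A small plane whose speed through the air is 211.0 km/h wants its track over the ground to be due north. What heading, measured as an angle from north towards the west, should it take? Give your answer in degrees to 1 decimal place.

The wind pushes perpendicular to the desired track; the heading must have a component into the wind equal to 89.0 km/h: 211.0 sin θ = 89.0.
sin θ = 0.4218, so θ = 24.948°.

24.9°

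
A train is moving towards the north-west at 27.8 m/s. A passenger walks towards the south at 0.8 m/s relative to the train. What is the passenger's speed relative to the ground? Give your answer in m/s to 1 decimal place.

Taking east as x and north as y: train velocity = (-19.658, 19.658) m/s; passenger velocity relative to train = (0.000, -0.800) m/s.
Velocity relative to ground = (-19.658, 19.658) + (0.000, -0.800) = (-19.658, 18.858) m/s.
Speed = |(-19.658, 18.858)| = 27.240 m/s.

27.2 m/s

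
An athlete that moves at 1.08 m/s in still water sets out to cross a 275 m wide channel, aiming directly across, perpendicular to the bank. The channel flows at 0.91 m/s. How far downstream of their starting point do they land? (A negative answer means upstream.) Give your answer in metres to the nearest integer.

232 m

Perpendicular speed = 1.080 m/s; crossing time = 275 / 1.080 = 254.630 s.
Net downstream speed = 0.910 m/s.
Drift = 0.910 × 254.630 = 231.713 m (downstream).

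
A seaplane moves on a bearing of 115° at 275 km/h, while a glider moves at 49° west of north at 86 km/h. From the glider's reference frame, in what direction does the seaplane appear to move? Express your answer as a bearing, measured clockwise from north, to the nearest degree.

Taking east as x and north as y: seaplane velocity = (249.235, -116.220) km/h; glider velocity = (-64.905, 56.421) km/h.
Velocity of seaplane relative to glider = (249.235, -116.220) − (-64.905, 56.421) = (314.140, -172.641) km/h.
Bearing = atan2(314.14, -172.64) = 118.79° clockwise from north.

119°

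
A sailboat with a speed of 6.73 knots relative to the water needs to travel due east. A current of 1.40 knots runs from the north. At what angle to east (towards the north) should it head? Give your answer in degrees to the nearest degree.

The current pushes perpendicular to the desired track; the heading must have a component into the current equal to 1.40 knots: 6.73 sin θ = 1.40.
sin θ = 0.2080, so θ = 12.007°.

12°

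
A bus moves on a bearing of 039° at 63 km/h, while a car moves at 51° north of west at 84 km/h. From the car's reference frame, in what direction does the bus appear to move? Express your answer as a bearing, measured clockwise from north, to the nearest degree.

100°

Taking east as x and north as y: bus velocity = (39.647, 48.960) km/h; car velocity = (-52.863, 65.280) km/h.
Velocity of bus relative to car = (39.647, 48.960) − (-52.863, 65.280) = (92.510, -16.320) km/h.
Bearing = atan2(92.51, -16.32) = 100.00° clockwise from north.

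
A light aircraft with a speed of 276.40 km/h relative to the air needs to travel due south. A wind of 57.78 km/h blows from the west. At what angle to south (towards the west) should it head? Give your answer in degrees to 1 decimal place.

The wind pushes perpendicular to the desired track; the heading must have a component into the wind equal to 57.78 km/h: 276.40 sin θ = 57.78.
sin θ = 0.2090, so θ = 12.066°.

12.1°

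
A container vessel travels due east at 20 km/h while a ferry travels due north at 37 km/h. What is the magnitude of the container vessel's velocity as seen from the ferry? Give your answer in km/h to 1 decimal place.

42.1 km/h

Taking east as x and north as y: container vessel velocity = (20.000, 0.000) km/h; ferry velocity = (0.000, 37.000) km/h.
Velocity of container vessel relative to ferry = (20.000, 0.000) − (0.000, 37.000) = (20.000, -37.000) km/h.
Magnitude = |(20.000, -37.000)| = 42.059 km/h.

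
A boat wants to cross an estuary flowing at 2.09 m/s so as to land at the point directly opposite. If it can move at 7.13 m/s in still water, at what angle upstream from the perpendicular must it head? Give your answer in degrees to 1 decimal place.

17.0°

To cancel the current, the upstream component of the boat's velocity must equal the flow: 7.13 sin θ = 2.09.
sin θ = 2.09 / 7.13 = 0.2931.
θ = arcsin(0.2931) = 17.045°.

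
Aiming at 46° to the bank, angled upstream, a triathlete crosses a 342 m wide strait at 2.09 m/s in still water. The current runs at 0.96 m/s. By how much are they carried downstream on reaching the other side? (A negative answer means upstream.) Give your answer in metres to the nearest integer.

Perpendicular speed = 1.503 m/s; crossing time = 342 / 1.503 = 227.481 s.
Net downstream speed = -0.492 m/s.
Drift = -0.492 × 227.481 = -111.883 m (upstream).

-112 m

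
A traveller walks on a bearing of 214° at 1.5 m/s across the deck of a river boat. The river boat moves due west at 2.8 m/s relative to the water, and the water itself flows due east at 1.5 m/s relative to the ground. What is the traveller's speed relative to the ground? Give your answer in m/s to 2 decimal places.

In east/north components (m/s): traveller relative to river boat = (-0.839, -1.244); river boat relative to water = (-2.800, 0.000); water relative to ground = (1.500, 0.000).
Sum = (-2.139, -1.244) m/s.
Speed = |(-2.139, -1.244)| = 2.474 m/s.

2.47 m/s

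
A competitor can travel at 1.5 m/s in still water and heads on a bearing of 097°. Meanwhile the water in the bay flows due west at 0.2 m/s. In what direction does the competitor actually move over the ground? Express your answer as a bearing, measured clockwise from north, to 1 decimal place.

098.1°

Taking east as x and north as y: velocity relative to the water = (1.489, -0.183) m/s; the water relative to ground = (-0.200, 0.000) m/s.
Velocity relative to ground = (1.489, -0.183) + (-0.200, 0.000) = (1.289, -0.183) m/s.
Bearing = atan2(1.29, -0.18) = 98.07° clockwise from north.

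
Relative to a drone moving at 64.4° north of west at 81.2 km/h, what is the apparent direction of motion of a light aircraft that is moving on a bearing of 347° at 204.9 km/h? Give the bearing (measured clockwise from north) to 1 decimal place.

Taking east as x and north as y: light aircraft velocity = (-46.092, 199.648) km/h; drone velocity = (-35.085, 73.229) km/h.
Velocity of light aircraft relative to drone = (-46.092, 199.648) − (-35.085, 73.229) = (-11.007, 126.420) km/h.
Bearing = atan2(-11.01, 126.42) = 355.02° clockwise from north.

355.0°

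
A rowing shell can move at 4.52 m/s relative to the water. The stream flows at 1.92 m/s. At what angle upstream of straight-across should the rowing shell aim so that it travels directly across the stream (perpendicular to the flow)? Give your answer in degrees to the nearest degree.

25°

To cancel the current, the upstream component of the rowing shell's velocity must equal the flow: 4.52 sin θ = 1.92.
sin θ = 1.92 / 4.52 = 0.4248.
θ = arcsin(0.4248) = 25.137°.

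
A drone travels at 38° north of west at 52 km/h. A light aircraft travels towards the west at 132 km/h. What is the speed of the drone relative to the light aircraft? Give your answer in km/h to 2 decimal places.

Taking east as x and north as y: drone velocity = (-40.977, 32.014) km/h; light aircraft velocity = (-132.000, 0.000) km/h.
Velocity of drone relative to light aircraft = (-40.977, 32.014) − (-132.000, 0.000) = (91.023, 32.014) km/h.
Magnitude = |(91.023, 32.014)| = 96.489 km/h.

96.49 km/h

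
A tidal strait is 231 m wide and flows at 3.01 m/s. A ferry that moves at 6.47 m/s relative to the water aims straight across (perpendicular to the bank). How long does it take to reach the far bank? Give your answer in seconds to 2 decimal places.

35.70 s

The component of the ferry's velocity perpendicular to the bank is 6.47 m/s.
Only the cross-stream component determines the crossing time; the current contributes nothing perpendicular to the bank.
Time = 231 / 6.470 = 35.703 s.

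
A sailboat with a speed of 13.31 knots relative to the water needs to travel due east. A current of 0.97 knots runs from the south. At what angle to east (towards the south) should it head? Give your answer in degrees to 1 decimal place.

The current pushes perpendicular to the desired track; the heading must have a component into the current equal to 0.97 knots: 13.31 sin θ = 0.97.
sin θ = 0.0729, so θ = 4.179°.

4.2°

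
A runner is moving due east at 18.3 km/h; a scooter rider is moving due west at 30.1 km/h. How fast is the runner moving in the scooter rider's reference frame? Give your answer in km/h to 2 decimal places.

48.40 km/h

Taking east as x and north as y: runner velocity = (18.300, 0.000) km/h; scooter rider velocity = (-30.100, 0.000) km/h.
Velocity of runner relative to scooter rider = (18.300, 0.000) − (-30.100, 0.000) = (48.400, 0.000) km/h.
Magnitude = |(48.400, 0.000)| = 48.400 km/h.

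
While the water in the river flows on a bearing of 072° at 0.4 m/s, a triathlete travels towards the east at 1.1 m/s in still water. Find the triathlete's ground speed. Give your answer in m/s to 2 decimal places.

1.49 m/s

Taking east as x and north as y: velocity relative to the water = (1.100, 0.000) m/s; the water relative to ground = (0.380, 0.124) m/s.
Velocity relative to ground = (1.100, 0.000) + (0.380, 0.124) = (1.480, 0.124) m/s.
Speed = |(1.480, 0.124)| = 1.486 m/s.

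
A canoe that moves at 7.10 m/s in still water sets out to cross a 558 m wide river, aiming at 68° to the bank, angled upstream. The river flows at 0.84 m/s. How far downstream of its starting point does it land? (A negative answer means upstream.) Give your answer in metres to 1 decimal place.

Perpendicular speed = 6.583 m/s; crossing time = 558 / 6.583 = 84.764 s.
Net downstream speed = -1.820 m/s.
Drift = -1.820 × 84.764 = -154.245 m (upstream).

-154.2 m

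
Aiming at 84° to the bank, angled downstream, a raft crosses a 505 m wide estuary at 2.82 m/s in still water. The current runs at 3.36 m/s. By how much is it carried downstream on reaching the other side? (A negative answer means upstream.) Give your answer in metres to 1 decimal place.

Perpendicular speed = 2.805 m/s; crossing time = 505 / 2.805 = 180.064 s.
Net downstream speed = 3.655 m/s.
Drift = 3.655 × 180.064 = 658.094 m (downstream).

658.1 m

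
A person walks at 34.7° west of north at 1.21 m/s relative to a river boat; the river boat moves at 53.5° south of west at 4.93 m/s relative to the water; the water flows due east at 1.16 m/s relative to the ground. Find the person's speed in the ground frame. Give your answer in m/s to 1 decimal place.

In east/north components (m/s): person relative to river boat = (-0.689, 0.995); river boat relative to water = (-2.932, -3.963); water relative to ground = (1.160, 0.000).
Sum = (-2.461, -2.968) m/s.
Speed = |(-2.461, -2.968)| = 3.856 m/s.

3.9 m/s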